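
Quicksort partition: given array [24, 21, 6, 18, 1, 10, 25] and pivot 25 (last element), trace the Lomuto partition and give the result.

Lomuto partition with pivot = 25:

Initial array: [24, 21, 6, 18, 1, 10, 25]

arr[0]=24 <= 25: swap with position 0, array becomes [24, 21, 6, 18, 1, 10, 25]
arr[1]=21 <= 25: swap with position 1, array becomes [24, 21, 6, 18, 1, 10, 25]
arr[2]=6 <= 25: swap with position 2, array becomes [24, 21, 6, 18, 1, 10, 25]
arr[3]=18 <= 25: swap with position 3, array becomes [24, 21, 6, 18, 1, 10, 25]
arr[4]=1 <= 25: swap with position 4, array becomes [24, 21, 6, 18, 1, 10, 25]
arr[5]=10 <= 25: swap with position 5, array becomes [24, 21, 6, 18, 1, 10, 25]

Place pivot at position 6: [24, 21, 6, 18, 1, 10, 25]
Pivot position: 6

After partitioning with pivot 25, the array becomes [24, 21, 6, 18, 1, 10, 25]. The pivot is placed at index 6. All elements to the left of the pivot are <= 25, and all elements to the right are > 25.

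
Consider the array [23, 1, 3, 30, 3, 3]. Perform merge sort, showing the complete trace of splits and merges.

Merge sort trace:

Split: [23, 1, 3, 30, 3, 3] -> [23, 1, 3] and [30, 3, 3]
  Split: [23, 1, 3] -> [23] and [1, 3]
    Split: [1, 3] -> [1] and [3]
    Merge: [1] + [3] -> [1, 3]
  Merge: [23] + [1, 3] -> [1, 3, 23]
  Split: [30, 3, 3] -> [30] and [3, 3]
    Split: [3, 3] -> [3] and [3]
    Merge: [3] + [3] -> [3, 3]
  Merge: [30] + [3, 3] -> [3, 3, 30]
Merge: [1, 3, 23] + [3, 3, 30] -> [1, 3, 3, 3, 23, 30]

Final sorted array: [1, 3, 3, 3, 23, 30]

The merge sort proceeds by recursively splitting the array and merging sorted halves.
After all merges, the sorted array is [1, 3, 3, 3, 23, 30].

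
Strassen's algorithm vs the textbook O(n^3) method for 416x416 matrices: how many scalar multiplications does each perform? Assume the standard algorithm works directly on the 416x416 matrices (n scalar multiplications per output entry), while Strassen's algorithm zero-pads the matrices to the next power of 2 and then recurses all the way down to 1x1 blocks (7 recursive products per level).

Matrix multiplication for 416x416 matrices:

Strassen's algorithm requires power-of-2 dimensions. Pad 416x416 to 512x512 (next power of 2).

Standard algorithm: 416^3 = 71991296 multiplications
Strassen's algorithm: 7^(log2(512)) = 7^9 = 40353607 multiplications
Savings: 71991296 - 40353607 = 31637689 multiplications

Standard: 71991296 multiplications (416^3). Strassen: 40353607 multiplications (7^9, after padding to 512x512). Strassen reduces 8 recursive multiplications to 7 at each level.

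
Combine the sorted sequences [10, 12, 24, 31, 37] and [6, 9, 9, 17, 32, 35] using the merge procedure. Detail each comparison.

Merging process:

Compare 10 vs 6: take 6 from right. Merged: [6]
Compare 10 vs 9: take 9 from right. Merged: [6, 9]
Compare 10 vs 9: take 9 from right. Merged: [6, 9, 9]
Compare 10 vs 17: take 10 from left. Merged: [6, 9, 9, 10]
Compare 12 vs 17: take 12 from left. Merged: [6, 9, 9, 10, 12]
Compare 24 vs 17: take 17 from right. Merged: [6, 9, 9, 10, 12, 17]
Compare 24 vs 32: take 24 from left. Merged: [6, 9, 9, 10, 12, 17, 24]
Compare 31 vs 32: take 31 from left. Merged: [6, 9, 9, 10, 12, 17, 24, 31]
Compare 37 vs 32: take 32 from right. Merged: [6, 9, 9, 10, 12, 17, 24, 31, 32]
Compare 37 vs 35: take 35 from right. Merged: [6, 9, 9, 10, 12, 17, 24, 31, 32, 35]
Append remaining from left: [37]. Merged: [6, 9, 9, 10, 12, 17, 24, 31, 32, 35, 37]

Final merged array: [6, 9, 9, 10, 12, 17, 24, 31, 32, 35, 37]
Total comparisons: 10

The merged array is [6, 9, 9, 10, 12, 17, 24, 31, 32, 35, 37], requiring 10 comparisons. The merge step runs in O(n) time where n is the total number of elements.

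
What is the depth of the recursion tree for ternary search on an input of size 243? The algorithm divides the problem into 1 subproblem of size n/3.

For divide and conquer with division factor 3:

Problem sizes at each level:
Level 0: 243
Level 1: 81
Level 2: 27
Level 3: 9
Level 4: 3
Level 5: 1

The root is level 0 and the size-1 base case is level 5 (the tree spans levels 0 through 5, i.e. 6 levels counting the root), so the depth is the number of divisions: log_3(243) = 5

The recursion tree depth is log_3(243) = 5. At each level, the problem size is divided by 3, so it takes 5 divisions to reduce to a base case of size 1. The algorithm makes 1 recursive call at each level.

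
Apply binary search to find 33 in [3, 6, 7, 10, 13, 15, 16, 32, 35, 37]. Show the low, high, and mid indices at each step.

Binary search for 33 in [3, 6, 7, 10, 13, 15, 16, 32, 35, 37]:

lo=0, hi=9, mid=4, arr[mid]=13 -> 13 < 33, search right half
lo=5, hi=9, mid=7, arr[mid]=32 -> 32 < 33, search right half
lo=8, hi=9, mid=8, arr[mid]=35 -> 35 > 33, search left half
lo=8 > hi=7, target 33 not found

Binary search determines that 33 is not in the array after 3 comparisons. The search space was exhausted without finding the target.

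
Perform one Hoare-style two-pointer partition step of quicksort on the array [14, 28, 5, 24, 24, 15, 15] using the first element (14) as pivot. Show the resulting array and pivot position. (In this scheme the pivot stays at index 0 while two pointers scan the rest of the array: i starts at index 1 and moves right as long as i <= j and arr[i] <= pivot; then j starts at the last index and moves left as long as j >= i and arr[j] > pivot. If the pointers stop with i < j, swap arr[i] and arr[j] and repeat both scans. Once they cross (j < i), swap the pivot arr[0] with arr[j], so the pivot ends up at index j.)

Hoare-style two-pointer partition with pivot = 14:

Initial array: [14, 28, 5, 24, 24, 15, 15]

Pointers start at i = 1, j = 6.
i stops at index 1 (arr[1]=28 > 14), j stops at index 2 (arr[2]=5 <= 14): swap arr[1] and arr[2], array becomes [14, 5, 28, 24, 24, 15, 15]
i ends at 2, j ends at 1: the pointers have crossed (j < i), so scanning stops.

Swap pivot arr[0] with arr[1] to place pivot at position 1: [5, 14, 28, 24, 24, 15, 15]
Pivot position: 1

After partitioning with pivot 14, the array becomes [5, 14, 28, 24, 24, 15, 15]. The pivot is placed at index 1. All elements to the left of the pivot are <= 14, and all elements to the right are > 14.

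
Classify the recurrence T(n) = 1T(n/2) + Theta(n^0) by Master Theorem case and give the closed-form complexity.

Master Theorem for T(n) = 1T(n/2) + O(n^0):

a = 1, b = 2, c = 0
log_b(a) = log_2(1) = 0.0000

Case 2: c = 0 = log_2(1) = 0.0000
T(n) = O(n^0 log n) = O(log n)

For T(n) = 1T(n/2) + O(n^0): log_2(1) = 0.0000. This is Case 2 of the Master Theorem (c = log_b(a), equal work at all levels), giving O(log n).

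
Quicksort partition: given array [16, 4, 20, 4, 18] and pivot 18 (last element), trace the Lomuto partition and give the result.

Lomuto partition with pivot = 18:

Initial array: [16, 4, 20, 4, 18]

arr[0]=16 <= 18: swap with position 0, array becomes [16, 4, 20, 4, 18]
arr[1]=4 <= 18: swap with position 1, array becomes [16, 4, 20, 4, 18]
arr[2]=20 > 18: no swap
arr[3]=4 <= 18: swap with position 2, array becomes [16, 4, 4, 20, 18]

Place pivot at position 3: [16, 4, 4, 18, 20]
Pivot position: 3

After partitioning with pivot 18, the array becomes [16, 4, 4, 18, 20]. The pivot is placed at index 3. All elements to the left of the pivot are <= 18, and all elements to the right are > 18.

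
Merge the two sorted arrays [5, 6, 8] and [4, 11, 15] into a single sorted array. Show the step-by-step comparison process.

Merging process:

Compare 5 vs 4: take 4 from right. Merged: [4]
Compare 5 vs 11: take 5 from left. Merged: [4, 5]
Compare 6 vs 11: take 6 from left. Merged: [4, 5, 6]
Compare 8 vs 11: take 8 from left. Merged: [4, 5, 6, 8]
Append remaining from right: [11, 15]. Merged: [4, 5, 6, 8, 11, 15]

Final merged array: [4, 5, 6, 8, 11, 15]
Total comparisons: 4

The merged array is [4, 5, 6, 8, 11, 15], requiring 4 comparisons. The merge step runs in O(n) time where n is the total number of elements.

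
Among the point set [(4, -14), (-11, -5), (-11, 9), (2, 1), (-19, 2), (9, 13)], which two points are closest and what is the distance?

Computing all pairwise distances among 6 points:

d((4, -14), (-11, -5)) = 17.4929
d((4, -14), (-11, 9)) = 27.4591
d((4, -14), (2, 1)) = 15.1327
d((4, -14), (-19, 2)) = 28.0179
d((4, -14), (9, 13)) = 27.4591
d((-11, -5), (-11, 9)) = 14.0
d((-11, -5), (2, 1)) = 14.3178
d((-11, -5), (-19, 2)) = 10.6301 <-- minimum
d((-11, -5), (9, 13)) = 26.9072
d((-11, 9), (2, 1)) = 15.2643
d((-11, 9), (-19, 2)) = 10.6301 <-- minimum
d((-11, 9), (9, 13)) = 20.3961
d((2, 1), (-19, 2)) = 21.0238
d((2, 1), (9, 13)) = 13.8924
d((-19, 2), (9, 13)) = 30.0832

Minimum distance: 10.6301 (tie among 2 pairs: (-11, -5) and (-19, 2); (-11, 9) and (-19, 2))

The minimum Euclidean distance is 10.6301. There is a tie: 2 pairs achieve this minimum — (-11, -5) and (-19, 2); (-11, 9) and (-19, 2). Any of these is a valid closest pair. For 6 points, brute-force pairwise comparison is shown above. For large n, the divide-and-conquer algorithm (sort by x, recurse on halves, check the dividing strip) achieves O(n log n).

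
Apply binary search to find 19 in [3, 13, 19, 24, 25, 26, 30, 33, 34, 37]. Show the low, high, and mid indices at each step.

Binary search for 19 in [3, 13, 19, 24, 25, 26, 30, 33, 34, 37]:

lo=0, hi=9, mid=4, arr[mid]=25 -> 25 > 19, search left half
lo=0, hi=3, mid=1, arr[mid]=13 -> 13 < 19, search right half
lo=2, hi=3, mid=2, arr[mid]=19 -> Found target at index 2!

Binary search finds 19 at index 2 after 3 comparisons. The search repeatedly halves the search space by comparing with the middle element.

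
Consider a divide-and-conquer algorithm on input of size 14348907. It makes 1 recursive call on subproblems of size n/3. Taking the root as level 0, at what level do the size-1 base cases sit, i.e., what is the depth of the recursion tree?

For divide and conquer with division factor 3:

Problem sizes at each level:
Level 0: 14348907
Level 1: 4782969
Level 2: 1594323
Level 3: 531441
Level 4: 177147
Level 5: 59049
Level 6: 19683
Level 7: 6561
Level 8: 2187
Level 9: 729
Level 10: 243
Level 11: 81
Level 12: 27
Level 13: 9
Level 14: 3
Level 15: 1

The root is level 0 and the size-1 base case is level 15 (the tree spans levels 0 through 15, i.e. 16 levels counting the root), so the depth is the number of divisions: log_3(14348907) = 15

The recursion tree depth is log_3(14348907) = 15. At each level, the problem size is divided by 3, so it takes 15 divisions to reduce to a base case of size 1. The algorithm makes 1 recursive call at each level.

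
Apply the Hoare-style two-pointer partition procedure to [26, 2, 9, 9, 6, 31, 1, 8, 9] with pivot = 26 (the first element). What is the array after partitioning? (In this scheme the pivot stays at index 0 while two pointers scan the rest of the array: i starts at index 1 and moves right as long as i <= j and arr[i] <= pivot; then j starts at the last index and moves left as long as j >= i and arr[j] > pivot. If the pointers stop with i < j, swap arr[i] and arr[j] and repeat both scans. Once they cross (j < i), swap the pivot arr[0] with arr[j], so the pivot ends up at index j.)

Hoare-style two-pointer partition with pivot = 26:

Initial array: [26, 2, 9, 9, 6, 31, 1, 8, 9]

Pointers start at i = 1, j = 8.
i stops at index 5 (arr[5]=31 > 26), j stops at index 8 (arr[8]=9 <= 26): swap arr[5] and arr[8], array becomes [26, 2, 9, 9, 6, 9, 1, 8, 31]
i ends at 8, j ends at 7: the pointers have crossed (j < i), so scanning stops.

Swap pivot arr[0] with arr[7] to place pivot at position 7: [8, 2, 9, 9, 6, 9, 1, 26, 31]
Pivot position: 7

After partitioning with pivot 26, the array becomes [8, 2, 9, 9, 6, 9, 1, 26, 31]. The pivot is placed at index 7. All elements to the left of the pivot are <= 26, and all elements to the right are > 26.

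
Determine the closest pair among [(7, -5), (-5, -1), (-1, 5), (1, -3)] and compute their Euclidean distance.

Computing all pairwise distances among 4 points:

d((7, -5), (-5, -1)) = 12.6491
d((7, -5), (-1, 5)) = 12.8062
d((7, -5), (1, -3)) = 6.3246 <-- minimum
d((-5, -1), (-1, 5)) = 7.2111
d((-5, -1), (1, -3)) = 6.3246 <-- minimum
d((-1, 5), (1, -3)) = 8.2462

Minimum distance: 6.3246 (tie among 2 pairs: (7, -5) and (1, -3); (-5, -1) and (1, -3))

The minimum Euclidean distance is 6.3246. There is a tie: 2 pairs achieve this minimum — (7, -5) and (1, -3); (-5, -1) and (1, -3). Any of these is a valid closest pair. For 4 points, brute-force pairwise comparison is shown above. For large n, the divide-and-conquer algorithm (sort by x, recurse on halves, check the dividing strip) achieves O(n log n).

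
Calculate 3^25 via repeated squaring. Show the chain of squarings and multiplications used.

Computing 3^25 by squaring (build up from 3^1; each line after the first costs one multiplication):

3^1 = 3
3^2 = (3^1)^2 = 3^2 = 9
3^3 = 3 * 3^2 = 3 * 9 = 27
3^6 = (3^3)^2 = 27^2 = 729
3^12 = (3^6)^2 = 729^2 = 531441
3^24 = (3^12)^2 = 531441^2 = 282429536481
3^25 = 3 * 3^24 = 3 * 282429536481 = 847288609443

Result: 847288609443
Multiplications needed: 6 (6 lines after 3^1)

3^25 = 847288609443. Using exponentiation by squaring, this requires 6 multiplications. The key idea: if the exponent is even, square the half-power; if odd, multiply by the base once.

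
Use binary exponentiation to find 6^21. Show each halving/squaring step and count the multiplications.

Computing 6^21 by squaring (build up from 6^1; each line after the first costs one multiplication):

6^1 = 6
6^2 = (6^1)^2 = 6^2 = 36
6^4 = (6^2)^2 = 36^2 = 1296
6^5 = 6 * 6^4 = 6 * 1296 = 7776
6^10 = (6^5)^2 = 7776^2 = 60466176
6^20 = (6^10)^2 = 60466176^2 = 3656158440062976
6^21 = 6 * 6^20 = 6 * 3656158440062976 = 21936950640377856

Result: 21936950640377856
Multiplications needed: 6 (6 lines after 6^1)

6^21 = 21936950640377856. Using exponentiation by squaring, this requires 6 multiplications. The key idea: if the exponent is even, square the half-power; if odd, multiply by the base once.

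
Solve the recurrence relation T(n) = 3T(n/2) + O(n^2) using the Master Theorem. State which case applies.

Master Theorem for T(n) = 3T(n/2) + O(n^2):

a = 3, b = 2, c = 2
log_b(a) = log_2(3) = 1.5850

Case 3: c = 2 > log_2(3) = 1.5850
T(n) = O(n^2) = O(n^2)

For T(n) = 3T(n/2) + O(n^2): log_2(3) = 1.5850. This is Case 3 of the Master Theorem (c > log_b(a), work dominated by root), giving O(n^2).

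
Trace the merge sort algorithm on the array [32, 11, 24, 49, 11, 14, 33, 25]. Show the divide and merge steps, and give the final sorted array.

Merge sort trace:

Split: [32, 11, 24, 49, 11, 14, 33, 25] -> [32, 11, 24, 49] and [11, 14, 33, 25]
  Split: [32, 11, 24, 49] -> [32, 11] and [24, 49]
    Split: [32, 11] -> [32] and [11]
    Merge: [32] + [11] -> [11, 32]
    Split: [24, 49] -> [24] and [49]
    Merge: [24] + [49] -> [24, 49]
  Merge: [11, 32] + [24, 49] -> [11, 24, 32, 49]
  Split: [11, 14, 33, 25] -> [11, 14] and [33, 25]
    Split: [11, 14] -> [11] and [14]
    Merge: [11] + [14] -> [11, 14]
    Split: [33, 25] -> [33] and [25]
    Merge: [33] + [25] -> [25, 33]
  Merge: [11, 14] + [25, 33] -> [11, 14, 25, 33]
Merge: [11, 24, 32, 49] + [11, 14, 25, 33] -> [11, 11, 14, 24, 25, 32, 33, 49]

Final sorted array: [11, 11, 14, 24, 25, 32, 33, 49]

The merge sort proceeds by recursively splitting the array and merging sorted halves.
After all merges, the sorted array is [11, 11, 14, 24, 25, 32, 33, 49].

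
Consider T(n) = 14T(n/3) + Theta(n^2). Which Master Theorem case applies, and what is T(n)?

Master Theorem for T(n) = 14T(n/3) + O(n^2):

a = 14, b = 3, c = 2
log_b(a) = log_3(14) = 2.4022

Case 1: c = 2 < log_3(14) = 2.4022
T(n) = O(n^(log_3 14))

For T(n) = 14T(n/3) + O(n^2): log_3(14) = 2.4022. This is Case 1 of the Master Theorem (c < log_b(a), work dominated by leaves), giving O(n^(log_3 14)).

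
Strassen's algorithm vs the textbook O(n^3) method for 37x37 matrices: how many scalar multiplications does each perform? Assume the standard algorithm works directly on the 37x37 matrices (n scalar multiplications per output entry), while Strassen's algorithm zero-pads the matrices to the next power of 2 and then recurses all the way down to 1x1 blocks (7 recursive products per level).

Matrix multiplication for 37x37 matrices:

Strassen's algorithm requires power-of-2 dimensions. Pad 37x37 to 64x64 (next power of 2).

Standard algorithm: 37^3 = 50653 multiplications
Strassen's algorithm: 7^(log2(64)) = 7^6 = 117649 multiplications
Difference: 50653 - 117649 = -66996 (Strassen uses MORE here due to padding overhead — for small or just-over-power-of-2 n, padding can outweigh the per-level savings)

Standard: 50653 multiplications (37^3). Strassen: 117649 multiplications (7^6, after padding to 64x64). Strassen reduces 8 recursive multiplications to 7 at each level.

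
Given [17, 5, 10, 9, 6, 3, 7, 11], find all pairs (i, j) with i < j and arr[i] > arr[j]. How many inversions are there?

Finding inversions in [17, 5, 10, 9, 6, 3, 7, 11]:

(0, 1): arr[0]=17 > arr[1]=5
(0, 2): arr[0]=17 > arr[2]=10
(0, 3): arr[0]=17 > arr[3]=9
(0, 4): arr[0]=17 > arr[4]=6
(0, 5): arr[0]=17 > arr[5]=3
(0, 6): arr[0]=17 > arr[6]=7
(0, 7): arr[0]=17 > arr[7]=11
(1, 5): arr[1]=5 > arr[5]=3
(2, 3): arr[2]=10 > arr[3]=9
(2, 4): arr[2]=10 > arr[4]=6
(2, 5): arr[2]=10 > arr[5]=3
(2, 6): arr[2]=10 > arr[6]=7
(3, 4): arr[3]=9 > arr[4]=6
(3, 5): arr[3]=9 > arr[5]=3
(3, 6): arr[3]=9 > arr[6]=7
(4, 5): arr[4]=6 > arr[5]=3

Total inversions: 16

The array has 16 inversion(s): (0,1), (0,2), (0,3), (0,4), (0,5), (0,6), (0,7), (1,5), (2,3), (2,4), (2,5), (2,6), (3,4), (3,5), (3,6), (4,5). Each pair (i,j) satisfies i < j and arr[i] > arr[j].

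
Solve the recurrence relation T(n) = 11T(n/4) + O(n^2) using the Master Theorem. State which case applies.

Master Theorem for T(n) = 11T(n/4) + O(n^2):

a = 11, b = 4, c = 2
log_b(a) = log_4(11) = 1.7297

Case 3: c = 2 > log_4(11) = 1.7297
T(n) = O(n^2) = O(n^2)

For T(n) = 11T(n/4) + O(n^2): log_4(11) = 1.7297. This is Case 3 of the Master Theorem (c > log_b(a), work dominated by root), giving O(n^2).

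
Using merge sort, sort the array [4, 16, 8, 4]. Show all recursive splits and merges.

Merge sort trace:

Split: [4, 16, 8, 4] -> [4, 16] and [8, 4]
  Split: [4, 16] -> [4] and [16]
  Merge: [4] + [16] -> [4, 16]
  Split: [8, 4] -> [8] and [4]
  Merge: [8] + [4] -> [4, 8]
Merge: [4, 16] + [4, 8] -> [4, 4, 8, 16]

Final sorted array: [4, 4, 8, 16]

The merge sort proceeds by recursively splitting the array and merging sorted halves.
After all merges, the sorted array is [4, 4, 8, 16].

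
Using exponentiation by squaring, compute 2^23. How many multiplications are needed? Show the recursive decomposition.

Computing 2^23 by squaring (build up from 2^1; each line after the first costs one multiplication):

2^1 = 2
2^2 = (2^1)^2 = 2^2 = 4
2^4 = (2^2)^2 = 4^2 = 16
2^5 = 2 * 2^4 = 2 * 16 = 32
2^10 = (2^5)^2 = 32^2 = 1024
2^11 = 2 * 2^10 = 2 * 1024 = 2048
2^22 = (2^11)^2 = 2048^2 = 4194304
2^23 = 2 * 2^22 = 2 * 4194304 = 8388608

Result: 8388608
Multiplications needed: 7 (7 lines after 2^1)

2^23 = 8388608. Using exponentiation by squaring, this requires 7 multiplications. The key idea: if the exponent is even, square the half-power; if odd, multiply by the base once.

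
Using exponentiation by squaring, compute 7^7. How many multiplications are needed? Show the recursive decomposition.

Computing 7^7 by squaring (build up from 7^1; each line after the first costs one multiplication):

7^1 = 7
7^2 = (7^1)^2 = 7^2 = 49
7^3 = 7 * 7^2 = 7 * 49 = 343
7^6 = (7^3)^2 = 343^2 = 117649
7^7 = 7 * 7^6 = 7 * 117649 = 823543

Result: 823543
Multiplications needed: 4 (4 lines after 7^1)

7^7 = 823543. Using exponentiation by squaring, this requires 4 multiplications. The key idea: if the exponent is even, square the half-power; if odd, multiply by the base once.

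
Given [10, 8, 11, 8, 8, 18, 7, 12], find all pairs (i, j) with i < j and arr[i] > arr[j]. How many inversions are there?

Finding inversions in [10, 8, 11, 8, 8, 18, 7, 12]:

(0, 1): arr[0]=10 > arr[1]=8
(0, 3): arr[0]=10 > arr[3]=8
(0, 4): arr[0]=10 > arr[4]=8
(0, 6): arr[0]=10 > arr[6]=7
(1, 6): arr[1]=8 > arr[6]=7
(2, 3): arr[2]=11 > arr[3]=8
(2, 4): arr[2]=11 > arr[4]=8
(2, 6): arr[2]=11 > arr[6]=7
(3, 6): arr[3]=8 > arr[6]=7
(4, 6): arr[4]=8 > arr[6]=7
(5, 6): arr[5]=18 > arr[6]=7
(5, 7): arr[5]=18 > arr[7]=12

Total inversions: 12

The array has 12 inversion(s): (0,1), (0,3), (0,4), (0,6), (1,6), (2,3), (2,4), (2,6), (3,6), (4,6), (5,6), (5,7). Each pair (i,j) satisfies i < j and arr[i] > arr[j].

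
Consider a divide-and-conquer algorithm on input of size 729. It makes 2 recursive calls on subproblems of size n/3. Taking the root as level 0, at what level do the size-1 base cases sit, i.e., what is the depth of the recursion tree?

For divide and conquer with division factor 3:

Problem sizes at each level:
Level 0: 729
Level 1: 243
Level 2: 81
Level 3: 27
Level 4: 9
Level 5: 3
Level 6: 1

The root is level 0 and the size-1 base case is level 6 (the tree spans levels 0 through 6, i.e. 7 levels counting the root), so the depth is the number of divisions: log_3(729) = 6

The recursion tree depth is log_3(729) = 6. At each level, the problem size is divided by 3, so it takes 6 divisions to reduce to a base case of size 1. The algorithm makes 2 recursive calls at each level.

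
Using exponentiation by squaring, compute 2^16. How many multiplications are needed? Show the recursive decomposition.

Computing 2^16 by squaring (build up from 2^1; each line after the first costs one multiplication):

2^1 = 2
2^2 = (2^1)^2 = 2^2 = 4
2^4 = (2^2)^2 = 4^2 = 16
2^8 = (2^4)^2 = 16^2 = 256
2^16 = (2^8)^2 = 256^2 = 65536

Result: 65536
Multiplications needed: 4 (4 lines after 2^1)

2^16 = 65536. Using exponentiation by squaring, this requires 4 multiplications. The key idea: if the exponent is even, square the half-power; if odd, multiply by the base once.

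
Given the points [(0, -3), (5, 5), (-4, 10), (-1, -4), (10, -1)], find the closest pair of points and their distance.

Computing all pairwise distances among 5 points:

d((0, -3), (5, 5)) = 9.434
d((0, -3), (-4, 10)) = 13.6015
d((0, -3), (-1, -4)) = 1.4142 <-- minimum
d((0, -3), (10, -1)) = 10.198
d((5, 5), (-4, 10)) = 10.2956
d((5, 5), (-1, -4)) = 10.8167
d((5, 5), (10, -1)) = 7.8102
d((-4, 10), (-1, -4)) = 14.3178
d((-4, 10), (10, -1)) = 17.8045
d((-1, -4), (10, -1)) = 11.4018

Closest pair: (0, -3) and (-1, -4) with distance 1.4142

The closest pair is (0, -3) and (-1, -4) with Euclidean distance 1.4142. For 5 points, brute-force pairwise comparison is shown above. For large n, the divide-and-conquer algorithm (sort by x, recurse on halves, check the dividing strip) achieves O(n log n).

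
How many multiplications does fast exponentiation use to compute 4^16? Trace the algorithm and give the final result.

Computing 4^16 by squaring (build up from 4^1; each line after the first costs one multiplication):

4^1 = 4
4^2 = (4^1)^2 = 4^2 = 16
4^4 = (4^2)^2 = 16^2 = 256
4^8 = (4^4)^2 = 256^2 = 65536
4^16 = (4^8)^2 = 65536^2 = 4294967296

Result: 4294967296
Multiplications needed: 4 (4 lines after 4^1)

4^16 = 4294967296. Using exponentiation by squaring, this requires 4 multiplications. The key idea: if the exponent is even, square the half-power; if odd, multiply by the base once.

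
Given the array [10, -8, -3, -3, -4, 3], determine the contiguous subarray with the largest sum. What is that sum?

Using Kadane's algorithm on [10, -8, -3, -3, -4, 3]:

Scanning through the array:
Position 1 (value -8): max_ending_here = 2, max_so_far = 10
Position 2 (value -3): max_ending_here = -1, max_so_far = 10
Position 3 (value -3): max_ending_here = -3, max_so_far = 10
Position 4 (value -4): max_ending_here = -4, max_so_far = 10
Position 5 (value 3): max_ending_here = 3, max_so_far = 10

Maximum subarray: [10]
Maximum sum: 10

The maximum subarray is [10] with sum 10. This subarray runs from index 0 to index 0.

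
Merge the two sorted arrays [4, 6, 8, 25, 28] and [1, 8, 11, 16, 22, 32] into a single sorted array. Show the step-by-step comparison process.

Merging process:

Compare 4 vs 1: take 1 from right. Merged: [1]
Compare 4 vs 8: take 4 from left. Merged: [1, 4]
Compare 6 vs 8: take 6 from left. Merged: [1, 4, 6]
Compare 8 vs 8: take 8 from left. Merged: [1, 4, 6, 8]
Compare 25 vs 8: take 8 from right. Merged: [1, 4, 6, 8, 8]
Compare 25 vs 11: take 11 from right. Merged: [1, 4, 6, 8, 8, 11]
Compare 25 vs 16: take 16 from right. Merged: [1, 4, 6, 8, 8, 11, 16]
Compare 25 vs 22: take 22 from right. Merged: [1, 4, 6, 8, 8, 11, 16, 22]
Compare 25 vs 32: take 25 from left. Merged: [1, 4, 6, 8, 8, 11, 16, 22, 25]
Compare 28 vs 32: take 28 from left. Merged: [1, 4, 6, 8, 8, 11, 16, 22, 25, 28]
Append remaining from right: [32]. Merged: [1, 4, 6, 8, 8, 11, 16, 22, 25, 28, 32]

Final merged array: [1, 4, 6, 8, 8, 11, 16, 22, 25, 28, 32]
Total comparisons: 10

The merged array is [1, 4, 6, 8, 8, 11, 16, 22, 25, 28, 32], requiring 10 comparisons. The merge step runs in O(n) time where n is the total number of elements.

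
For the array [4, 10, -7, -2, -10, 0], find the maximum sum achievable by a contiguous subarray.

Using Kadane's algorithm on [4, 10, -7, -2, -10, 0]:

Scanning through the array:
Position 1 (value 10): max_ending_here = 14, max_so_far = 14
Position 2 (value -7): max_ending_here = 7, max_so_far = 14
Position 3 (value -2): max_ending_here = 5, max_so_far = 14
Position 4 (value -10): max_ending_here = -5, max_so_far = 14
Position 5 (value 0): max_ending_here = 0, max_so_far = 14

Maximum subarray: [4, 10]
Maximum sum: 14

The maximum subarray is [4, 10] with sum 14. This subarray runs from index 0 to index 1.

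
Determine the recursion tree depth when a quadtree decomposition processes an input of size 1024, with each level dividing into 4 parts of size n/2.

For divide and conquer with division factor 2:

Problem sizes at each level:
Level 0: 1024
Level 1: 512
Level 2: 256
Level 3: 128
Level 4: 64
Level 5: 32
Level 6: 16
Level 7: 8
Level 8: 4
Level 9: 2
Level 10: 1

The root is level 0 and the size-1 base case is level 10 (the tree spans levels 0 through 10, i.e. 11 levels counting the root), so the depth is the number of divisions: log_2(1024) = 10

The recursion tree depth is log_2(1024) = 10. At each level, the problem size is divided by 2, so it takes 10 divisions to reduce to a base case of size 1. The algorithm makes 4 recursive calls at each level.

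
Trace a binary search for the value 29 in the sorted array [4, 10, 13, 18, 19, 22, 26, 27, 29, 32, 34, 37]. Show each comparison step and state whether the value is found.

Binary search for 29 in [4, 10, 13, 18, 19, 22, 26, 27, 29, 32, 34, 37]:

lo=0, hi=11, mid=5, arr[mid]=22 -> 22 < 29, search right half
lo=6, hi=11, mid=8, arr[mid]=29 -> Found target at index 8!

Binary search finds 29 at index 8 after 2 comparisons. The search repeatedly halves the search space by comparing with the middle element.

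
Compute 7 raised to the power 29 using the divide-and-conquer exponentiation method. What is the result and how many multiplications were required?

Computing 7^29 by squaring (build up from 7^1; each line after the first costs one multiplication):

7^1 = 7
7^2 = (7^1)^2 = 7^2 = 49
7^3 = 7 * 7^2 = 7 * 49 = 343
7^6 = (7^3)^2 = 343^2 = 117649
7^7 = 7 * 7^6 = 7 * 117649 = 823543
7^14 = (7^7)^2 = 823543^2 = 678223072849
7^28 = (7^14)^2 = 678223072849^2 = 459986536544739960976801
7^29 = 7 * 7^28 = 7 * 459986536544739960976801 = 3219905755813179726837607

Result: 3219905755813179726837607
Multiplications needed: 7 (7 lines after 7^1)

7^29 = 3219905755813179726837607. Using exponentiation by squaring, this requires 7 multiplications. The key idea: if the exponent is even, square the half-power; if odd, multiply by the base once.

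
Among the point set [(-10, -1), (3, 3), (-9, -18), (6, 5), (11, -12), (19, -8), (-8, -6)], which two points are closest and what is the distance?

Computing all pairwise distances among 7 points:

d((-10, -1), (3, 3)) = 13.6015
d((-10, -1), (-9, -18)) = 17.0294
d((-10, -1), (6, 5)) = 17.088
d((-10, -1), (11, -12)) = 23.7065
d((-10, -1), (19, -8)) = 29.8329
d((-10, -1), (-8, -6)) = 5.3852
d((3, 3), (-9, -18)) = 24.1868
d((3, 3), (6, 5)) = 3.6056 <-- minimum
d((3, 3), (11, -12)) = 17.0
d((3, 3), (19, -8)) = 19.4165
d((3, 3), (-8, -6)) = 14.2127
d((-9, -18), (6, 5)) = 27.4591
d((-9, -18), (11, -12)) = 20.8806
d((-9, -18), (19, -8)) = 29.7321
d((-9, -18), (-8, -6)) = 12.0416
d((6, 5), (11, -12)) = 17.72
d((6, 5), (19, -8)) = 18.3848
d((6, 5), (-8, -6)) = 17.8045
d((11, -12), (19, -8)) = 8.9443
d((11, -12), (-8, -6)) = 19.9249
d((19, -8), (-8, -6)) = 27.074

Closest pair: (3, 3) and (6, 5) with distance 3.6056

The closest pair is (3, 3) and (6, 5) with Euclidean distance 3.6056. For 7 points, brute-force pairwise comparison is shown above. For large n, the divide-and-conquer algorithm (sort by x, recurse on halves, check the dividing strip) achieves O(n log n).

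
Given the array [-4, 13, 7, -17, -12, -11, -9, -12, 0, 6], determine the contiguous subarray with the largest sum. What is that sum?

Using Kadane's algorithm on [-4, 13, 7, -17, -12, -11, -9, -12, 0, 6]:

Scanning through the array:
Position 1 (value 13): max_ending_here = 13, max_so_far = 13
Position 2 (value 7): max_ending_here = 20, max_so_far = 20
Position 3 (value -17): max_ending_here = 3, max_so_far = 20
Position 4 (value -12): max_ending_here = -9, max_so_far = 20
Position 5 (value -11): max_ending_here = -11, max_so_far = 20
Position 6 (value -9): max_ending_here = -9, max_so_far = 20
Position 7 (value -12): max_ending_here = -12, max_so_far = 20
Position 8 (value 0): max_ending_here = 0, max_so_far = 20
Position 9 (value 6): max_ending_here = 6, max_so_far = 20

Maximum subarray: [13, 7]
Maximum sum: 20

The maximum subarray is [13, 7] with sum 20. This subarray runs from index 1 to index 2.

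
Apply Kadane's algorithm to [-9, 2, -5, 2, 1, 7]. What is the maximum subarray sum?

Using Kadane's algorithm on [-9, 2, -5, 2, 1, 7]:

Scanning through the array:
Position 1 (value 2): max_ending_here = 2, max_so_far = 2
Position 2 (value -5): max_ending_here = -3, max_so_far = 2
Position 3 (value 2): max_ending_here = 2, max_so_far = 2
Position 4 (value 1): max_ending_here = 3, max_so_far = 3
Position 5 (value 7): max_ending_here = 10, max_so_far = 10

Maximum subarray: [2, 1, 7]
Maximum sum: 10

The maximum subarray is [2, 1, 7] with sum 10. This subarray runs from index 3 to index 5.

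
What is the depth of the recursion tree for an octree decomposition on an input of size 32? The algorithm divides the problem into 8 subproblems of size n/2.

For divide and conquer with division factor 2:

Problem sizes at each level:
Level 0: 32
Level 1: 16
Level 2: 8
Level 3: 4
Level 4: 2
Level 5: 1

The root is level 0 and the size-1 base case is level 5 (the tree spans levels 0 through 5, i.e. 6 levels counting the root), so the depth is the number of divisions: log_2(32) = 5

The recursion tree depth is log_2(32) = 5. At each level, the problem size is divided by 2, so it takes 5 divisions to reduce to a base case of size 1. The algorithm makes 8 recursive calls at each level.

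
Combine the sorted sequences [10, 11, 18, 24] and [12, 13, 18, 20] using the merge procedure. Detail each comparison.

Merging process:

Compare 10 vs 12: take 10 from left. Merged: [10]
Compare 11 vs 12: take 11 from left. Merged: [10, 11]
Compare 18 vs 12: take 12 from right. Merged: [10, 11, 12]
Compare 18 vs 13: take 13 from right. Merged: [10, 11, 12, 13]
Compare 18 vs 18: take 18 from left. Merged: [10, 11, 12, 13, 18]
Compare 24 vs 18: take 18 from right. Merged: [10, 11, 12, 13, 18, 18]
Compare 24 vs 20: take 20 from right. Merged: [10, 11, 12, 13, 18, 18, 20]
Append remaining from left: [24]. Merged: [10, 11, 12, 13, 18, 18, 20, 24]

Final merged array: [10, 11, 12, 13, 18, 18, 20, 24]
Total comparisons: 7

The merged array is [10, 11, 12, 13, 18, 18, 20, 24], requiring 7 comparisons. The merge step runs in O(n) time where n is the total number of elements.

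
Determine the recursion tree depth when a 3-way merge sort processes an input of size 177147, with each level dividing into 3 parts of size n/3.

For divide and conquer with division factor 3:

Problem sizes at each level:
Level 0: 177147
Level 1: 59049
Level 2: 19683
Level 3: 6561
Level 4: 2187
Level 5: 729
Level 6: 243
Level 7: 81
Level 8: 27
Level 9: 9
Level 10: 3
Level 11: 1

The root is level 0 and the size-1 base case is level 11 (the tree spans levels 0 through 11, i.e. 12 levels counting the root), so the depth is the number of divisions: log_3(177147) = 11

The recursion tree depth is log_3(177147) = 11. At each level, the problem size is divided by 3, so it takes 11 divisions to reduce to a base case of size 1. The algorithm makes 3 recursive calls at each level.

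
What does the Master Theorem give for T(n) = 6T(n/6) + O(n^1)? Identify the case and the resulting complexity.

Master Theorem for T(n) = 6T(n/6) + O(n^1):

a = 6, b = 6, c = 1
log_b(a) = log_6(6) = 1.0000

Case 2: c = 1 = log_6(6) = 1.0000
T(n) = O(n^1 log n) = O(n log n)

For T(n) = 6T(n/6) + O(n^1): log_6(6) = 1.0000. This is Case 2 of the Master Theorem (c = log_b(a), equal work at all levels), giving O(n log n).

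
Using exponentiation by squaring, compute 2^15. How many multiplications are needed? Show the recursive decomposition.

Computing 2^15 by squaring (build up from 2^1; each line after the first costs one multiplication):

2^1 = 2
2^2 = (2^1)^2 = 2^2 = 4
2^3 = 2 * 2^2 = 2 * 4 = 8
2^6 = (2^3)^2 = 8^2 = 64
2^7 = 2 * 2^6 = 2 * 64 = 128
2^14 = (2^7)^2 = 128^2 = 16384
2^15 = 2 * 2^14 = 2 * 16384 = 32768

Result: 32768
Multiplications needed: 6 (6 lines after 2^1)

2^15 = 32768. Using exponentiation by squaring, this requires 6 multiplications. The key idea: if the exponent is even, square the half-power; if odd, multiply by the base once.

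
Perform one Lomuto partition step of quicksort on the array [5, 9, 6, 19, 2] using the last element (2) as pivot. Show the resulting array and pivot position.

Lomuto partition with pivot = 2:

Initial array: [5, 9, 6, 19, 2]

arr[0]=5 > 2: no swap
arr[1]=9 > 2: no swap
arr[2]=6 > 2: no swap
arr[3]=19 > 2: no swap

Place pivot at position 0: [2, 9, 6, 19, 5]
Pivot position: 0

After partitioning with pivot 2, the array becomes [2, 9, 6, 19, 5]. The pivot is placed at index 0. All elements to the left of the pivot are <= 2, and all elements to the right are > 2.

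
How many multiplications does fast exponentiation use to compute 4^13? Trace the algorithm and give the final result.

Computing 4^13 by squaring (build up from 4^1; each line after the first costs one multiplication):

4^1 = 4
4^2 = (4^1)^2 = 4^2 = 16
4^3 = 4 * 4^2 = 4 * 16 = 64
4^6 = (4^3)^2 = 64^2 = 4096
4^12 = (4^6)^2 = 4096^2 = 16777216
4^13 = 4 * 4^12 = 4 * 16777216 = 67108864

Result: 67108864
Multiplications needed: 5 (5 lines after 4^1)

4^13 = 67108864. Using exponentiation by squaring, this requires 5 multiplications. The key idea: if the exponent is even, square the half-power; if odd, multiply by the base once.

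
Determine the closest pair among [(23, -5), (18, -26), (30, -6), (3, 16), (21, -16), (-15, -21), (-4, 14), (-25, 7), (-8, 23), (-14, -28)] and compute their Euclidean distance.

Computing all pairwise distances among 10 points:

d((23, -5), (18, -26)) = 21.587
d((23, -5), (30, -6)) = 7.0711 <-- minimum
d((23, -5), (3, 16)) = 29.0
d((23, -5), (21, -16)) = 11.1803
d((23, -5), (-15, -21)) = 41.2311
d((23, -5), (-4, 14)) = 33.0151
d((23, -5), (-25, 7)) = 49.4773
d((23, -5), (-8, 23)) = 41.7732
d((23, -5), (-14, -28)) = 43.566
d((18, -26), (30, -6)) = 23.3238
d((18, -26), (3, 16)) = 44.5982
d((18, -26), (21, -16)) = 10.4403
d((18, -26), (-15, -21)) = 33.3766
d((18, -26), (-4, 14)) = 45.6508
d((18, -26), (-25, 7)) = 54.2033
d((18, -26), (-8, 23)) = 55.4707
d((18, -26), (-14, -28)) = 32.0624
d((30, -6), (3, 16)) = 34.8281
d((30, -6), (21, -16)) = 13.4536
d((30, -6), (-15, -21)) = 47.4342
d((30, -6), (-4, 14)) = 39.4462
d((30, -6), (-25, 7)) = 56.5155
d((30, -6), (-8, 23)) = 47.8017
d((30, -6), (-14, -28)) = 49.1935
d((3, 16), (21, -16)) = 36.7151
d((3, 16), (-15, -21)) = 41.1461
d((3, 16), (-4, 14)) = 7.2801
d((3, 16), (-25, 7)) = 29.4109
d((3, 16), (-8, 23)) = 13.0384
d((3, 16), (-14, -28)) = 47.1699
d((21, -16), (-15, -21)) = 36.3456
d((21, -16), (-4, 14)) = 39.0512
d((21, -16), (-25, 7)) = 51.4296
d((21, -16), (-8, 23)) = 48.6004
d((21, -16), (-14, -28)) = 37.0
d((-15, -21), (-4, 14)) = 36.6879
d((-15, -21), (-25, 7)) = 29.7321
d((-15, -21), (-8, 23)) = 44.5533
d((-15, -21), (-14, -28)) = 7.0711 <-- minimum
d((-4, 14), (-25, 7)) = 22.1359
d((-4, 14), (-8, 23)) = 9.8489
d((-4, 14), (-14, -28)) = 43.1741
d((-25, 7), (-8, 23)) = 23.3452
d((-25, 7), (-14, -28)) = 36.6879
d((-8, 23), (-14, -28)) = 51.3517

Minimum distance: 7.0711 (tie among 2 pairs: (23, -5) and (30, -6); (-15, -21) and (-14, -28))

The minimum Euclidean distance is 7.0711. There is a tie: 2 pairs achieve this minimum — (23, -5) and (30, -6); (-15, -21) and (-14, -28). Any of these is a valid closest pair. For 10 points, brute-force pairwise comparison is shown above. For large n, the divide-and-conquer algorithm (sort by x, recurse on halves, check the dividing strip) achieves O(n log n).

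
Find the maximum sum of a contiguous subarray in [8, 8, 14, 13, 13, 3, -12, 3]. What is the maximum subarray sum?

Using Kadane's algorithm on [8, 8, 14, 13, 13, 3, -12, 3]:

Scanning through the array:
Position 1 (value 8): max_ending_here = 16, max_so_far = 16
Position 2 (value 14): max_ending_here = 30, max_so_far = 30
Position 3 (value 13): max_ending_here = 43, max_so_far = 43
Position 4 (value 13): max_ending_here = 56, max_so_far = 56
Position 5 (value 3): max_ending_here = 59, max_so_far = 59
Position 6 (value -12): max_ending_here = 47, max_so_far = 59
Position 7 (value 3): max_ending_here = 50, max_so_far = 59

Maximum subarray: [8, 8, 14, 13, 13, 3]
Maximum sum: 59

The maximum subarray is [8, 8, 14, 13, 13, 3] with sum 59. This subarray runs from index 0 to index 5.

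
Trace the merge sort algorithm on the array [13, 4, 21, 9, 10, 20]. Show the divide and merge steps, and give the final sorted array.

Merge sort trace:

Split: [13, 4, 21, 9, 10, 20] -> [13, 4, 21] and [9, 10, 20]
  Split: [13, 4, 21] -> [13] and [4, 21]
    Split: [4, 21] -> [4] and [21]
    Merge: [4] + [21] -> [4, 21]
  Merge: [13] + [4, 21] -> [4, 13, 21]
  Split: [9, 10, 20] -> [9] and [10, 20]
    Split: [10, 20] -> [10] and [20]
    Merge: [10] + [20] -> [10, 20]
  Merge: [9] + [10, 20] -> [9, 10, 20]
Merge: [4, 13, 21] + [9, 10, 20] -> [4, 9, 10, 13, 20, 21]

Final sorted array: [4, 9, 10, 13, 20, 21]

The merge sort proceeds by recursively splitting the array and merging sorted halves.
After all merges, the sorted array is [4, 9, 10, 13, 20, 21].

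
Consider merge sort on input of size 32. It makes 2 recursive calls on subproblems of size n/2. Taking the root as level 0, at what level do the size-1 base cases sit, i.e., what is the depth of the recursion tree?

For divide and conquer with division factor 2:

Problem sizes at each level:
Level 0: 32
Level 1: 16
Level 2: 8
Level 3: 4
Level 4: 2
Level 5: 1

The root is level 0 and the size-1 base case is level 5 (the tree spans levels 0 through 5, i.e. 6 levels counting the root), so the depth is the number of divisions: log_2(32) = 5

The recursion tree depth is log_2(32) = 5. At each level, the problem size is divided by 2, so it takes 5 divisions to reduce to a base case of size 1. The algorithm makes 2 recursive calls at each level.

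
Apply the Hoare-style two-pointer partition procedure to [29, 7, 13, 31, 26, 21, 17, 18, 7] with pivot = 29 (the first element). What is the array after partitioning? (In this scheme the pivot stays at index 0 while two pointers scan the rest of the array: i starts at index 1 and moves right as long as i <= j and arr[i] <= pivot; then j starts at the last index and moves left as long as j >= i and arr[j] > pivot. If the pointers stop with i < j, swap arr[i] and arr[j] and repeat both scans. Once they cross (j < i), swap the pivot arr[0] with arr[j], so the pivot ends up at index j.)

Hoare-style two-pointer partition with pivot = 29:

Initial array: [29, 7, 13, 31, 26, 21, 17, 18, 7]

Pointers start at i = 1, j = 8.
i stops at index 3 (arr[3]=31 > 29), j stops at index 8 (arr[8]=7 <= 29): swap arr[3] and arr[8], array becomes [29, 7, 13, 7, 26, 21, 17, 18, 31]
i ends at 8, j ends at 7: the pointers have crossed (j < i), so scanning stops.

Swap pivot arr[0] with arr[7] to place pivot at position 7: [18, 7, 13, 7, 26, 21, 17, 29, 31]
Pivot position: 7

After partitioning with pivot 29, the array becomes [18, 7, 13, 7, 26, 21, 17, 29, 31]. The pivot is placed at index 7. All elements to the left of the pivot are <= 29, and all elements to the right are > 29.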